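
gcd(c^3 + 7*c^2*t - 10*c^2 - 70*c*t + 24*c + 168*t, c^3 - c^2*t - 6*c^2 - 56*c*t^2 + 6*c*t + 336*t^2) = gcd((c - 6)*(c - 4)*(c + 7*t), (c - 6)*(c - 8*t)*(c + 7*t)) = c^2 + 7*c*t - 6*c - 42*t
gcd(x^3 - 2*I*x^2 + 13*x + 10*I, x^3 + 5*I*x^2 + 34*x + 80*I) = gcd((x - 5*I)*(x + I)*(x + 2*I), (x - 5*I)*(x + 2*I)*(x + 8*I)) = x^2 - 3*I*x + 10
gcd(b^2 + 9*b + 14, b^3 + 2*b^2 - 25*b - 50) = b + 2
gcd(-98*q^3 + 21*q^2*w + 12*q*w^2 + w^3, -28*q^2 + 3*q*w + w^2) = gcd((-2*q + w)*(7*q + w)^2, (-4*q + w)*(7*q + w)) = 7*q + w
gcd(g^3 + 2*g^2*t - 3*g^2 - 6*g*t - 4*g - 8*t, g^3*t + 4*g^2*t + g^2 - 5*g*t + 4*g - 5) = 1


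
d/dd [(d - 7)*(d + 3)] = 2*d - 4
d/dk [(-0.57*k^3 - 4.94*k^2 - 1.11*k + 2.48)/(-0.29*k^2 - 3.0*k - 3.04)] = (0.1653*k^4 + 3.42*k^3 + 19.6965*k^2 + 31.4736*k + 10.8144)/(0.0841*k^4 + 1.74*k^3 + 10.7632*k^2 + 18.24*k + 9.2416)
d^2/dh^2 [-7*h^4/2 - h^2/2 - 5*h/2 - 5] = -42*h^2 - 1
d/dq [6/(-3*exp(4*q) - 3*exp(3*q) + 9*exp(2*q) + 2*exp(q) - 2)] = (72*exp(3*q) + 54*exp(2*q) - 108*exp(q) - 12)*exp(q)/(3*exp(4*q) + 3*exp(3*q) - 9*exp(2*q) - 2*exp(q) + 2)^2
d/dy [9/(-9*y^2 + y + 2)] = 9*(18*y - 1)/(-9*y^2 + y + 2)^2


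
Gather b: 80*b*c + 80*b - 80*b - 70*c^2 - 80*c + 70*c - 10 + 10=80*b*c - 70*c^2 - 10*c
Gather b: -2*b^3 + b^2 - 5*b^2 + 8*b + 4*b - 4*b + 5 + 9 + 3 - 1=-2*b^3 - 4*b^2 + 8*b + 16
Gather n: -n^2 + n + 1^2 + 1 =-n^2 + n + 2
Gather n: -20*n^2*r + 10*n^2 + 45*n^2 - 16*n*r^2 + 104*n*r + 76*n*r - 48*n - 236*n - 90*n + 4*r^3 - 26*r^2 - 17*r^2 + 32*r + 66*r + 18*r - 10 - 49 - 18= n^2*(55 - 20*r) + n*(-16*r^2 + 180*r - 374) + 4*r^3 - 43*r^2 + 116*r - 77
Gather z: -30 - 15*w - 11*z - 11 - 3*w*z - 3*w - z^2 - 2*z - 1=-18*w - z^2 + z*(-3*w - 13) - 42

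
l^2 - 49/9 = (l - 7/3)*(l + 7/3)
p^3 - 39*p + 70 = (p - 5)*(p - 2)*(p + 7)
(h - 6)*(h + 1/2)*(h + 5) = h^3 - h^2/2 - 61*h/2 - 15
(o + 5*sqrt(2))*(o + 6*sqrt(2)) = o^2 + 11*sqrt(2)*o + 60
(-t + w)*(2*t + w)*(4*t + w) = -8*t^3 + 2*t^2*w + 5*t*w^2 + w^3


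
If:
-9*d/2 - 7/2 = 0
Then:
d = -7/9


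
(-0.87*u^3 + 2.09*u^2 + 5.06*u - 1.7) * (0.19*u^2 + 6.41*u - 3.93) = -0.1653*u^5 - 5.1796*u^4 + 17.7774*u^3 + 23.8979*u^2 - 30.7828*u + 6.681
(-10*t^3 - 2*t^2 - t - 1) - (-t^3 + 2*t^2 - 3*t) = -9*t^3 - 4*t^2 + 2*t - 1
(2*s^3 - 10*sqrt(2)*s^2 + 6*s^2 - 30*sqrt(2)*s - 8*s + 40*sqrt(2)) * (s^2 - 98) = 2*s^5 - 10*sqrt(2)*s^4 + 6*s^4 - 204*s^3 - 30*sqrt(2)*s^3 - 588*s^2 + 1020*sqrt(2)*s^2 + 784*s + 2940*sqrt(2)*s - 3920*sqrt(2)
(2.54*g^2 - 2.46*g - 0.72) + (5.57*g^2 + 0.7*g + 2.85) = 8.11*g^2 - 1.76*g + 2.13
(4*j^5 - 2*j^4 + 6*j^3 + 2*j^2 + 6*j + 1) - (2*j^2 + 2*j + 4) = 4*j^5 - 2*j^4 + 6*j^3 + 4*j - 3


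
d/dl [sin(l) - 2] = cos(l)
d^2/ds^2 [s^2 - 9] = 2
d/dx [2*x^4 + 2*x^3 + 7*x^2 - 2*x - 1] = 8*x^3 + 6*x^2 + 14*x - 2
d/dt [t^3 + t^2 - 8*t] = 3*t^2 + 2*t - 8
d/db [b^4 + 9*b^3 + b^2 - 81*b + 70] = 4*b^3 + 27*b^2 + 2*b - 81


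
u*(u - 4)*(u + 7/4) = u^3 - 9*u^2/4 - 7*u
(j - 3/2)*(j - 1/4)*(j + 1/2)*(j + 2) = j^4 + 3*j^3/4 - 3*j^2 - 13*j/16 + 3/8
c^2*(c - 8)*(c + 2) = c^4 - 6*c^3 - 16*c^2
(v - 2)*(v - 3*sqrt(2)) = v^2 - 3*sqrt(2)*v - 2*v + 6*sqrt(2)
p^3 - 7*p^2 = p^2*(p - 7)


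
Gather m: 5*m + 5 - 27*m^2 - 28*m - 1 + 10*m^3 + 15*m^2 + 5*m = 10*m^3 - 12*m^2 - 18*m + 4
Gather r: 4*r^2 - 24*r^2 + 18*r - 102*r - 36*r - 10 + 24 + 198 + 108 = -20*r^2 - 120*r + 320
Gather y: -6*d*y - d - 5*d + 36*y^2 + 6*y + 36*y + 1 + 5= -6*d + 36*y^2 + y*(42 - 6*d) + 6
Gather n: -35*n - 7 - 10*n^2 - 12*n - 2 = -10*n^2 - 47*n - 9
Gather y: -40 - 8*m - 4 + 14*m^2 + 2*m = 14*m^2 - 6*m - 44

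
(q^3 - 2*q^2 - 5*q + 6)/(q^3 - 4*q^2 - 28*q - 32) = (q^2 - 4*q + 3)/(q^2 - 6*q - 16)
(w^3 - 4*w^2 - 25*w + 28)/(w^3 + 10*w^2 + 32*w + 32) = (w^2 - 8*w + 7)/(w^2 + 6*w + 8)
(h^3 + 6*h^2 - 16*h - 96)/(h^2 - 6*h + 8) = (h^2 + 10*h + 24)/(h - 2)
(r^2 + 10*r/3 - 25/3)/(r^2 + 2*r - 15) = (r - 5/3)/(r - 3)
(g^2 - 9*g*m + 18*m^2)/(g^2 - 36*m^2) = (g - 3*m)/(g + 6*m)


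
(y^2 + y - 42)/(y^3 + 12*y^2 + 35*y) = (y - 6)/(y*(y + 5))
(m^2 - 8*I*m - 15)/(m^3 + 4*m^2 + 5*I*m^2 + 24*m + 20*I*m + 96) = (m - 5*I)/(m^2 + m*(4 + 8*I) + 32*I)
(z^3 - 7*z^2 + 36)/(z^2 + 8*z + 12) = (z^2 - 9*z + 18)/(z + 6)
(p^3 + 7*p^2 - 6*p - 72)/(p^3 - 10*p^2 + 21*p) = (p^2 + 10*p + 24)/(p*(p - 7))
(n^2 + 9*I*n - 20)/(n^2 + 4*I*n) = (n + 5*I)/n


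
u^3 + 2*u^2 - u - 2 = (u - 1)*(u + 1)*(u + 2)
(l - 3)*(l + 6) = l^2 + 3*l - 18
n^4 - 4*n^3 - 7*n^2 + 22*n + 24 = (n - 4)*(n - 3)*(n + 1)*(n + 2)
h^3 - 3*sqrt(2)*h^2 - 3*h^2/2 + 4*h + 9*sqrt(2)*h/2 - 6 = (h - 3/2)*(h - 2*sqrt(2))*(h - sqrt(2))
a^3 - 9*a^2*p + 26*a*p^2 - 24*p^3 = (a - 4*p)*(a - 3*p)*(a - 2*p)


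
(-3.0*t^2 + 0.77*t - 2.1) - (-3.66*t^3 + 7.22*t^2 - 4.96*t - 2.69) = 3.66*t^3 - 10.22*t^2 + 5.73*t + 0.59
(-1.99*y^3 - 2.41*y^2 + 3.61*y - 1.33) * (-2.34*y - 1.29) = 4.6566*y^4 + 8.2065*y^3 - 5.3385*y^2 - 1.5447*y + 1.7157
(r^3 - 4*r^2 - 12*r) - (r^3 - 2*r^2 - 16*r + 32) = -2*r^2 + 4*r - 32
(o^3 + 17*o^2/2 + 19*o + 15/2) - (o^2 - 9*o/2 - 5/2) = o^3 + 15*o^2/2 + 47*o/2 + 10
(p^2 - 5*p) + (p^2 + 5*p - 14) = 2*p^2 - 14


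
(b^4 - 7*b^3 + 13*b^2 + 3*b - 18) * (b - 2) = b^5 - 9*b^4 + 27*b^3 - 23*b^2 - 24*b + 36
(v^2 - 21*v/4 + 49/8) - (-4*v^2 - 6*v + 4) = 5*v^2 + 3*v/4 + 17/8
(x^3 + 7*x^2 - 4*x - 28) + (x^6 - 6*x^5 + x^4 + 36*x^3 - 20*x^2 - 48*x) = x^6 - 6*x^5 + x^4 + 37*x^3 - 13*x^2 - 52*x - 28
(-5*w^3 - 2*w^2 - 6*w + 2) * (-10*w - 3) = 50*w^4 + 35*w^3 + 66*w^2 - 2*w - 6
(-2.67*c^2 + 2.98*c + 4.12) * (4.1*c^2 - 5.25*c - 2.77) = -10.947*c^4 + 26.2355*c^3 + 8.6429*c^2 - 29.8846*c - 11.4124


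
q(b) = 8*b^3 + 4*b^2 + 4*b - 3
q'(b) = 24*b^2 + 8*b + 4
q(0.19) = -2.04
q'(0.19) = 6.39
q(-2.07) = -65.10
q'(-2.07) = 90.28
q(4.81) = 999.06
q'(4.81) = 597.75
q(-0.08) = -3.30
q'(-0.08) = 3.51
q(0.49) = 0.86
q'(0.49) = 13.68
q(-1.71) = -38.15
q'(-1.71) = 60.50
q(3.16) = 302.02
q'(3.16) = 268.93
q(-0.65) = -6.11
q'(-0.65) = 8.94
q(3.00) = 261.00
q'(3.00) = 244.00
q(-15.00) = -26163.00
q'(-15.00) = 5284.00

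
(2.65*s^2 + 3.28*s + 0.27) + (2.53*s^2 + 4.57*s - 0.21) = 5.18*s^2 + 7.85*s + 0.06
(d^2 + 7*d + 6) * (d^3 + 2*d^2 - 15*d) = d^5 + 9*d^4 + 5*d^3 - 93*d^2 - 90*d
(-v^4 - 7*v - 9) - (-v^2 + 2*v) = -v^4 + v^2 - 9*v - 9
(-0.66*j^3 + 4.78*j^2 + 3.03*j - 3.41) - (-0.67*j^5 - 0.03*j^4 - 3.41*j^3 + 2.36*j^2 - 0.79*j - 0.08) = 0.67*j^5 + 0.03*j^4 + 2.75*j^3 + 2.42*j^2 + 3.82*j - 3.33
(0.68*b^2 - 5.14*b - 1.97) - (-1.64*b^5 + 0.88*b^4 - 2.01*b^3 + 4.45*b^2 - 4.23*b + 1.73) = 1.64*b^5 - 0.88*b^4 + 2.01*b^3 - 3.77*b^2 - 0.909999999999999*b - 3.7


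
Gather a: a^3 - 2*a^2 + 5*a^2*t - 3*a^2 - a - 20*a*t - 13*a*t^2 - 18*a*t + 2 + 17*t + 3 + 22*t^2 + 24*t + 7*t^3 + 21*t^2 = a^3 + a^2*(5*t - 5) + a*(-13*t^2 - 38*t - 1) + 7*t^3 + 43*t^2 + 41*t + 5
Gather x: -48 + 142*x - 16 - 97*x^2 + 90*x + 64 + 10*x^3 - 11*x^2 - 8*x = 10*x^3 - 108*x^2 + 224*x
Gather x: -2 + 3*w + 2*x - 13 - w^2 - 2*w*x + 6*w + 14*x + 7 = -w^2 + 9*w + x*(16 - 2*w) - 8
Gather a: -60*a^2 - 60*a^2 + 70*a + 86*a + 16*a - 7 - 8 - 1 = -120*a^2 + 172*a - 16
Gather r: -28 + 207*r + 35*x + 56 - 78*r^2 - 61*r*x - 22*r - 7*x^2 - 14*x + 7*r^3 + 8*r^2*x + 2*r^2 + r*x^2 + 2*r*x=7*r^3 + r^2*(8*x - 76) + r*(x^2 - 59*x + 185) - 7*x^2 + 21*x + 28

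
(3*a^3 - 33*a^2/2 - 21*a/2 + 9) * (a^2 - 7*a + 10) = 3*a^5 - 75*a^4/2 + 135*a^3 - 165*a^2/2 - 168*a + 90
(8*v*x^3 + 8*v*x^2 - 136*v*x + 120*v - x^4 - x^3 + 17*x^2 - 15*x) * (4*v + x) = 32*v^2*x^3 + 32*v^2*x^2 - 544*v^2*x + 480*v^2 + 4*v*x^4 + 4*v*x^3 - 68*v*x^2 + 60*v*x - x^5 - x^4 + 17*x^3 - 15*x^2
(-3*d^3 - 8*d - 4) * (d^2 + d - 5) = -3*d^5 - 3*d^4 + 7*d^3 - 12*d^2 + 36*d + 20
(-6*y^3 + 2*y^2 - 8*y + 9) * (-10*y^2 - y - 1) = 60*y^5 - 14*y^4 + 84*y^3 - 84*y^2 - y - 9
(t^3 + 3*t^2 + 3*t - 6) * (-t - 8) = -t^4 - 11*t^3 - 27*t^2 - 18*t + 48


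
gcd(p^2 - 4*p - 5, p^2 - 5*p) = p - 5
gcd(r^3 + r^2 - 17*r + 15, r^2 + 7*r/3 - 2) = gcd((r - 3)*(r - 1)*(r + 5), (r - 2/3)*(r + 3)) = 1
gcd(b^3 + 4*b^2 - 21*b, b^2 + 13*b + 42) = b + 7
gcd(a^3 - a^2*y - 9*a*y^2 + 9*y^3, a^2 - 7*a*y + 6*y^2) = -a + y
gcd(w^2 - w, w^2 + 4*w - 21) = 1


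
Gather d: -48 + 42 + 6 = 0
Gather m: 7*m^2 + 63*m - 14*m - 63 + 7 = 7*m^2 + 49*m - 56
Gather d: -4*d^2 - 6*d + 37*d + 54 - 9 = -4*d^2 + 31*d + 45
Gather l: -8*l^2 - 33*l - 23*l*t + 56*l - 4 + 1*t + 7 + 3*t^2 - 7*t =-8*l^2 + l*(23 - 23*t) + 3*t^2 - 6*t + 3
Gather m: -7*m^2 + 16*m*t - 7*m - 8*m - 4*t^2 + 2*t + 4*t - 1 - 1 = -7*m^2 + m*(16*t - 15) - 4*t^2 + 6*t - 2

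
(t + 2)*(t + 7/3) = t^2 + 13*t/3 + 14/3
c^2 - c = c*(c - 1)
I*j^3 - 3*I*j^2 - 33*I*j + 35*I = (j - 7)*(j + 5)*(I*j - I)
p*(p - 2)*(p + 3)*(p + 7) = p^4 + 8*p^3 + p^2 - 42*p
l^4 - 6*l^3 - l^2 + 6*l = l*(l - 6)*(l - 1)*(l + 1)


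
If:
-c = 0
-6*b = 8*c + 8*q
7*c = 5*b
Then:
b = 0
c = 0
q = 0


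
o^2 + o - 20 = (o - 4)*(o + 5)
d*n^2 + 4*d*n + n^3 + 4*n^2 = n*(d + n)*(n + 4)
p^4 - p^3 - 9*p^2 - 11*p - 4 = (p - 4)*(p + 1)^3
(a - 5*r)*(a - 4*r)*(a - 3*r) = a^3 - 12*a^2*r + 47*a*r^2 - 60*r^3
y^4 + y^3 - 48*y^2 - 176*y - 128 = (y - 8)*(y + 1)*(y + 4)^2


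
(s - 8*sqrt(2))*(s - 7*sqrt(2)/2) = s^2 - 23*sqrt(2)*s/2 + 56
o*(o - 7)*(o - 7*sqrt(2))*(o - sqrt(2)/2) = o^4 - 15*sqrt(2)*o^3/2 - 7*o^3 + 7*o^2 + 105*sqrt(2)*o^2/2 - 49*o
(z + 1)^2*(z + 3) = z^3 + 5*z^2 + 7*z + 3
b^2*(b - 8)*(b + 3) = b^4 - 5*b^3 - 24*b^2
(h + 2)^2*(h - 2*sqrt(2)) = h^3 - 2*sqrt(2)*h^2 + 4*h^2 - 8*sqrt(2)*h + 4*h - 8*sqrt(2)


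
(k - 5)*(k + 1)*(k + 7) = k^3 + 3*k^2 - 33*k - 35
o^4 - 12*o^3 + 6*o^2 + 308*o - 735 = (o - 7)^2*(o - 3)*(o + 5)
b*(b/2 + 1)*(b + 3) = b^3/2 + 5*b^2/2 + 3*b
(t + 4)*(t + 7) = t^2 + 11*t + 28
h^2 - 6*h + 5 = (h - 5)*(h - 1)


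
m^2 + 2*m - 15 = (m - 3)*(m + 5)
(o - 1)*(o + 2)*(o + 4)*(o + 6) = o^4 + 11*o^3 + 32*o^2 + 4*o - 48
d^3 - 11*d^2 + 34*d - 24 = (d - 6)*(d - 4)*(d - 1)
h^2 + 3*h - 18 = (h - 3)*(h + 6)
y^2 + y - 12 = (y - 3)*(y + 4)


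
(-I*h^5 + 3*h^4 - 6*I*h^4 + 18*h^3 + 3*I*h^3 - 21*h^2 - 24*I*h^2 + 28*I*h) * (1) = -I*h^5 + 3*h^4 - 6*I*h^4 + 18*h^3 + 3*I*h^3 - 21*h^2 - 24*I*h^2 + 28*I*h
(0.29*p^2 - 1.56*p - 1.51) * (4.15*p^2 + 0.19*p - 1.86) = 1.2035*p^4 - 6.4189*p^3 - 7.1023*p^2 + 2.6147*p + 2.8086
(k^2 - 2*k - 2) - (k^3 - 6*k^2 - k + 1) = -k^3 + 7*k^2 - k - 3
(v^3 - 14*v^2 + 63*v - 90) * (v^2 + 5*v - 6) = v^5 - 9*v^4 - 13*v^3 + 309*v^2 - 828*v + 540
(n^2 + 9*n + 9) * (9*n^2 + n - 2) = 9*n^4 + 82*n^3 + 88*n^2 - 9*n - 18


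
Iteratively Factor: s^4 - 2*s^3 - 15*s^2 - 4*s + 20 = (s + 2)*(s^3 - 4*s^2 - 7*s + 10) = (s - 5)*(s + 2)*(s^2 + s - 2) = (s - 5)*(s + 2)^2*(s - 1)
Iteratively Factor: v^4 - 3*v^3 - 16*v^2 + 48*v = (v - 3)*(v^3 - 16*v) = v*(v - 3)*(v^2 - 16) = v*(v - 4)*(v - 3)*(v + 4)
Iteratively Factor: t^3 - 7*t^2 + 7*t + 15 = (t - 3)*(t^2 - 4*t - 5) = (t - 5)*(t - 3)*(t + 1)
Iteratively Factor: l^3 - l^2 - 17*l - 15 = (l + 3)*(l^2 - 4*l - 5) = (l + 1)*(l + 3)*(l - 5)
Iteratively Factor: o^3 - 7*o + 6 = (o - 2)*(o^2 + 2*o - 3) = (o - 2)*(o + 3)*(o - 1)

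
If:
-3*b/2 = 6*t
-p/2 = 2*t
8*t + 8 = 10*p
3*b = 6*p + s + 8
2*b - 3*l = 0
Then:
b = 2/3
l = 4/9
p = 2/3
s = -10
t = -1/6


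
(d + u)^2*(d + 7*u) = d^3 + 9*d^2*u + 15*d*u^2 + 7*u^3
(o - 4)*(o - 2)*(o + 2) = o^3 - 4*o^2 - 4*o + 16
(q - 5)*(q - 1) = q^2 - 6*q + 5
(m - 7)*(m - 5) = m^2 - 12*m + 35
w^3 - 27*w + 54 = (w - 3)^2*(w + 6)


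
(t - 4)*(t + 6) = t^2 + 2*t - 24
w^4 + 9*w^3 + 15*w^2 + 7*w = w*(w + 1)^2*(w + 7)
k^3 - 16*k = k*(k - 4)*(k + 4)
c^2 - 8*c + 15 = (c - 5)*(c - 3)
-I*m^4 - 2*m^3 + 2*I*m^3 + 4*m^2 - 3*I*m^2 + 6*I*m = m*(m - 2)*(m - 3*I)*(-I*m + 1)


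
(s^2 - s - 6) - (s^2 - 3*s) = 2*s - 6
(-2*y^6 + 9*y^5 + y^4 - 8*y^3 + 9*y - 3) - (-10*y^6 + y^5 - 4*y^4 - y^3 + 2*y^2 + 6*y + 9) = 8*y^6 + 8*y^5 + 5*y^4 - 7*y^3 - 2*y^2 + 3*y - 12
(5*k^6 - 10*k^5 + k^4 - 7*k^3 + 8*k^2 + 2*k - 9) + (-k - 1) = 5*k^6 - 10*k^5 + k^4 - 7*k^3 + 8*k^2 + k - 10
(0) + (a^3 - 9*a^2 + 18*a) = a^3 - 9*a^2 + 18*a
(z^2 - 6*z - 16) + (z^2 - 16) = 2*z^2 - 6*z - 32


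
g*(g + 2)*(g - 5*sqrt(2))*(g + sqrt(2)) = g^4 - 4*sqrt(2)*g^3 + 2*g^3 - 8*sqrt(2)*g^2 - 10*g^2 - 20*g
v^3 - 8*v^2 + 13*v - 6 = (v - 6)*(v - 1)^2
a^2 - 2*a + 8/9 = (a - 4/3)*(a - 2/3)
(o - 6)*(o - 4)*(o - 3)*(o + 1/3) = o^4 - 38*o^3/3 + 149*o^2/3 - 54*o - 24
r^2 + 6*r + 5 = (r + 1)*(r + 5)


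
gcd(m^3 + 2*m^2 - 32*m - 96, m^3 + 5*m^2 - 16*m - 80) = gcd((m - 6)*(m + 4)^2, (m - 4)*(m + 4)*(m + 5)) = m + 4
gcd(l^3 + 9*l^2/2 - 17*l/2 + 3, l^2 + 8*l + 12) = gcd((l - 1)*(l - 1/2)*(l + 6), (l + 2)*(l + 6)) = l + 6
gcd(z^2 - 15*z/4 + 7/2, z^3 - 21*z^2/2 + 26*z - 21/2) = 1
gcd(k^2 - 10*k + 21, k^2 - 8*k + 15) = k - 3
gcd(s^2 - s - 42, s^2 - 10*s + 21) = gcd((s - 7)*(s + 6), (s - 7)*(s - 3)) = s - 7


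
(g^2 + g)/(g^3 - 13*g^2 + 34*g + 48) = g/(g^2 - 14*g + 48)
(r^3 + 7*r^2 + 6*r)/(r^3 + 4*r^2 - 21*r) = (r^2 + 7*r + 6)/(r^2 + 4*r - 21)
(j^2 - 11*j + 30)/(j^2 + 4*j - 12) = (j^2 - 11*j + 30)/(j^2 + 4*j - 12)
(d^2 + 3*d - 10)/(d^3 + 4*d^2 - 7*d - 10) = 1/(d + 1)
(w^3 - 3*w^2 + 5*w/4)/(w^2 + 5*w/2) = (4*w^2 - 12*w + 5)/(2*(2*w + 5))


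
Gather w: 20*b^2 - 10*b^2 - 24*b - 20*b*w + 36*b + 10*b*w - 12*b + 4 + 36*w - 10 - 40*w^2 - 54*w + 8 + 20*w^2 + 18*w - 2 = 10*b^2 - 10*b*w - 20*w^2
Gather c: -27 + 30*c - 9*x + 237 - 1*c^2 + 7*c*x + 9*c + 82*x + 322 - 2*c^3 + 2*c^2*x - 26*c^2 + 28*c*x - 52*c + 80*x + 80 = -2*c^3 + c^2*(2*x - 27) + c*(35*x - 13) + 153*x + 612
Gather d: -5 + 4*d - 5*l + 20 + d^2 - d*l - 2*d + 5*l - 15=d^2 + d*(2 - l)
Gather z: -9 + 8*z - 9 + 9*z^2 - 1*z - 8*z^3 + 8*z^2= -8*z^3 + 17*z^2 + 7*z - 18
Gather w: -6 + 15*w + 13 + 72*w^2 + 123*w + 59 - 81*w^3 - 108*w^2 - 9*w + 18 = -81*w^3 - 36*w^2 + 129*w + 84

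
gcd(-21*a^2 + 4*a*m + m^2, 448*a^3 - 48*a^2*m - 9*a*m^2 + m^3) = 7*a + m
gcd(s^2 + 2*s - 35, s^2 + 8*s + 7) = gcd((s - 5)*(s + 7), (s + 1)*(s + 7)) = s + 7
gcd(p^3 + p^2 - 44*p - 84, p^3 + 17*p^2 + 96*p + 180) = p + 6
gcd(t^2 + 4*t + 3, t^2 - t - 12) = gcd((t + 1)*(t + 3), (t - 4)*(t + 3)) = t + 3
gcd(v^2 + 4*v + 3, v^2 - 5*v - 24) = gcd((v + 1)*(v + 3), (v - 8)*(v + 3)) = v + 3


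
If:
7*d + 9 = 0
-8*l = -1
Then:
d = -9/7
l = 1/8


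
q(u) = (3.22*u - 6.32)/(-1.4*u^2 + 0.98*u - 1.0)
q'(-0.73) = 3.02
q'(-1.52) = 1.23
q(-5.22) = 0.52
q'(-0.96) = 2.31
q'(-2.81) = 0.40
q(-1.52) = 1.96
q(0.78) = 3.50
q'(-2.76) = 0.42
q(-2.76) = 1.06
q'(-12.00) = 0.02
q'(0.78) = -6.84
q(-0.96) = 2.91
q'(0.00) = 2.97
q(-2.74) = 1.07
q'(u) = (2.8*u - 0.98)*(3.22*u - 6.32)/(-1.4*u^2 + 0.98*u - 1.0)^2 + 3.22/(-1.4*u^2 + 0.98*u - 1.0) = (4.508*u^2 - 17.696*u + 2.9736)/(1.96*u^4 - 2.744*u^3 + 3.7604*u^2 - 1.96*u + 1.0)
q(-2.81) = 1.04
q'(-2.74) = 0.42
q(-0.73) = 3.52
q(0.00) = 6.32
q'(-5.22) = 0.11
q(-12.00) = 0.21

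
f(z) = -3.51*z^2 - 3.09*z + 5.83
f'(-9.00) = 60.09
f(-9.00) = -250.67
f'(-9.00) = 60.09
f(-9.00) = -250.67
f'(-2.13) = 11.86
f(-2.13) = -3.51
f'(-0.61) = 1.19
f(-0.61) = 6.41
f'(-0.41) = -0.21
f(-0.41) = 6.51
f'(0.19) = -4.42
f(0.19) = 5.12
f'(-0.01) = -3.02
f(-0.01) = 5.86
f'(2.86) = -23.17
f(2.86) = -31.72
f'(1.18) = -11.37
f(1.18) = -2.70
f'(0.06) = -3.51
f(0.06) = 5.63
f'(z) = -7.02*z - 3.09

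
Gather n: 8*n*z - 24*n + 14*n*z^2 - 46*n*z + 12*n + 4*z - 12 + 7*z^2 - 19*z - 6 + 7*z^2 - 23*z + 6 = n*(14*z^2 - 38*z - 12) + 14*z^2 - 38*z - 12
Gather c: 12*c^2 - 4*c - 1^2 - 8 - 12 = 12*c^2 - 4*c - 21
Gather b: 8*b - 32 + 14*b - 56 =22*b - 88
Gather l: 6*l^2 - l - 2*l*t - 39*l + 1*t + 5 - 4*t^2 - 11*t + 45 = 6*l^2 + l*(-2*t - 40) - 4*t^2 - 10*t + 50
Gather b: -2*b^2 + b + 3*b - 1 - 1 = -2*b^2 + 4*b - 2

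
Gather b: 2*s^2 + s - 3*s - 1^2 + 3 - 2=2*s^2 - 2*s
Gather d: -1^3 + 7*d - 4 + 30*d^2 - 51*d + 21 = 30*d^2 - 44*d + 16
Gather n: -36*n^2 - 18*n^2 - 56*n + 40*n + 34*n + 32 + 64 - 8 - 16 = -54*n^2 + 18*n + 72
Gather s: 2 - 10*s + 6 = 8 - 10*s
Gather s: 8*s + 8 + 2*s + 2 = 10*s + 10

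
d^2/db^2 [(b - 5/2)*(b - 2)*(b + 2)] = 6*b - 5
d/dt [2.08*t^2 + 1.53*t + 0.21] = 4.16*t + 1.53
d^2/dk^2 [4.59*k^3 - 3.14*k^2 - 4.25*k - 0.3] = 27.54*k - 6.28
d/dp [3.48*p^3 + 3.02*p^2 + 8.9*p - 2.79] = 10.44*p^2 + 6.04*p + 8.9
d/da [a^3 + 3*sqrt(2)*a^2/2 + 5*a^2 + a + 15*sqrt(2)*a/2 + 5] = 3*a^2 + 3*sqrt(2)*a + 10*a + 1 + 15*sqrt(2)/2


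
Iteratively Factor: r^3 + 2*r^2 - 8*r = (r - 2)*(r^2 + 4*r) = r*(r - 2)*(r + 4)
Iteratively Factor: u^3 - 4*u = (u)*(u^2 - 4) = u*(u + 2)*(u - 2)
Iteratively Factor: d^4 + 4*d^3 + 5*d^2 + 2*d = (d + 1)*(d^3 + 3*d^2 + 2*d) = (d + 1)*(d + 2)*(d^2 + d) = (d + 1)^2*(d + 2)*(d)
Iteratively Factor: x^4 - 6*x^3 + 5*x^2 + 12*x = (x)*(x^3 - 6*x^2 + 5*x + 12) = x*(x - 4)*(x^2 - 2*x - 3) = x*(x - 4)*(x + 1)*(x - 3)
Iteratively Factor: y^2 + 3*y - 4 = (y - 1)*(y + 4)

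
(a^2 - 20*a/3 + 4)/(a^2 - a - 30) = (a - 2/3)/(a + 5)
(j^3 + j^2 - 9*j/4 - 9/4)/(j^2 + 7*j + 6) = (j^2 - 9/4)/(j + 6)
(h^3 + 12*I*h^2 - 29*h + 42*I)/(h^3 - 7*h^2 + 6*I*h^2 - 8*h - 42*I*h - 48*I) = (h^2 + 6*I*h + 7)/(h^2 - 7*h - 8)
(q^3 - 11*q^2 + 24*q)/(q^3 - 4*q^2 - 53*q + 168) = q/(q + 7)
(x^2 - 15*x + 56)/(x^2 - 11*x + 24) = (x - 7)/(x - 3)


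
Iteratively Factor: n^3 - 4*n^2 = (n - 4)*(n^2) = n*(n - 4)*(n)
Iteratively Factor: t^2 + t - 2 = (t + 2)*(t - 1)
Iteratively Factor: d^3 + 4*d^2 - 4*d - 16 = (d + 4)*(d^2 - 4) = (d + 2)*(d + 4)*(d - 2)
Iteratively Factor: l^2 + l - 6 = (l - 2)*(l + 3)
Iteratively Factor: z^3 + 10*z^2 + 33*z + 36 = (z + 3)*(z^2 + 7*z + 12) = (z + 3)*(z + 4)*(z + 3)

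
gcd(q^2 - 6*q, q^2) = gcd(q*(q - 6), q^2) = q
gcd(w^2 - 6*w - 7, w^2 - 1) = w + 1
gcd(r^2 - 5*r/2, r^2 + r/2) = r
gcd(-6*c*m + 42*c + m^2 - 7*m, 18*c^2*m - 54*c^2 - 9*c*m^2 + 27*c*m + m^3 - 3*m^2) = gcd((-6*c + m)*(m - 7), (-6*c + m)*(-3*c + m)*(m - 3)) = 6*c - m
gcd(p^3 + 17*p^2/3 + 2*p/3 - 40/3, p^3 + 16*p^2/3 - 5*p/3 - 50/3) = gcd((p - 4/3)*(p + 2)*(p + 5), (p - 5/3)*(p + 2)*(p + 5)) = p^2 + 7*p + 10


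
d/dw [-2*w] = -2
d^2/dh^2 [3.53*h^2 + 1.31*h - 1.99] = 7.06000000000000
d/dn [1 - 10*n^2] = -20*n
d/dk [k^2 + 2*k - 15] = 2*k + 2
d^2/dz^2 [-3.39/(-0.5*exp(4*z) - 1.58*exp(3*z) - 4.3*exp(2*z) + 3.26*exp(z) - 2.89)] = ((-27.12*exp(3*z) - 48.2058*exp(2*z) - 58.308*exp(z) + 11.0514)*(0.5*exp(4*z) + 1.58*exp(3*z) + 4.3*exp(2*z) - 3.26*exp(z) + 2.89) + 3.39*(2.0*exp(3*z) + 4.74*exp(2*z) + 8.6*exp(z) - 3.26)*(4.0*exp(3*z) + 9.48*exp(2*z) + 17.2*exp(z) - 6.52)*exp(z))*exp(z)/(0.5*exp(4*z) + 1.58*exp(3*z) + 4.3*exp(2*z) - 3.26*exp(z) + 2.89)^3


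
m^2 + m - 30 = (m - 5)*(m + 6)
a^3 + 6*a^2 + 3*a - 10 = (a - 1)*(a + 2)*(a + 5)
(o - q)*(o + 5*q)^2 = o^3 + 9*o^2*q + 15*o*q^2 - 25*q^3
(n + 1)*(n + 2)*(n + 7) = n^3 + 10*n^2 + 23*n + 14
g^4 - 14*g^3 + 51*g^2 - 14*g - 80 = (g - 8)*(g - 5)*(g - 2)*(g + 1)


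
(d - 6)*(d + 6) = d^2 - 36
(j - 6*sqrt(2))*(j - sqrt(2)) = j^2 - 7*sqrt(2)*j + 12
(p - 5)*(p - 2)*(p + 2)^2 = p^4 - 3*p^3 - 14*p^2 + 12*p + 40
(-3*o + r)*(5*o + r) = -15*o^2 + 2*o*r + r^2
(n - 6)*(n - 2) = n^2 - 8*n + 12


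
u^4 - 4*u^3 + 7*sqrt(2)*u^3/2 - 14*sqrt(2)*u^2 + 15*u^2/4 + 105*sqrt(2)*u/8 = u*(u - 5/2)*(u - 3/2)*(u + 7*sqrt(2)/2)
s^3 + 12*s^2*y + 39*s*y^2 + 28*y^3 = (s + y)*(s + 4*y)*(s + 7*y)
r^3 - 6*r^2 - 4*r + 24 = (r - 6)*(r - 2)*(r + 2)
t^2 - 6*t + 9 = (t - 3)^2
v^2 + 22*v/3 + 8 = (v + 4/3)*(v + 6)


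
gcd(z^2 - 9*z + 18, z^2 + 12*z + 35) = 1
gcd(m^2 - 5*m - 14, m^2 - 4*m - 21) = m - 7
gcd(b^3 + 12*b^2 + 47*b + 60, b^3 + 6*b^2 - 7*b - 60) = b^2 + 9*b + 20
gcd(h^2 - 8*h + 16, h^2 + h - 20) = h - 4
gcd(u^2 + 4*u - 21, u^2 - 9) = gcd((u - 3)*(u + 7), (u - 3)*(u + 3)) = u - 3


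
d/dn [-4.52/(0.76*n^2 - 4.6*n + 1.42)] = (6.8704*n - 20.792)/(0.76*n^2 - 4.6*n + 1.42)^2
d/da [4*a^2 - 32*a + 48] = 8*a - 32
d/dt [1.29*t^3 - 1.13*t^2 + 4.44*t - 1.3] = 3.87*t^2 - 2.26*t + 4.44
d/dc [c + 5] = 1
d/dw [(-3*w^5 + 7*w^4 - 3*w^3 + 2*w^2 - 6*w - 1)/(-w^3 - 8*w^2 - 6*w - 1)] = w*(6*w^6 + 65*w^5 - 40*w^4 - 85*w^3 - 4*w^2 - 54*w - 20)/(w^6 + 16*w^5 + 76*w^4 + 98*w^3 + 52*w^2 + 12*w + 1)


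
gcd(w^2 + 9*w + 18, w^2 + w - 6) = w + 3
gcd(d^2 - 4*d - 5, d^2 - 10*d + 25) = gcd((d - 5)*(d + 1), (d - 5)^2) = d - 5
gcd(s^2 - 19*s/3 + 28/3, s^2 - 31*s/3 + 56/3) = s - 7/3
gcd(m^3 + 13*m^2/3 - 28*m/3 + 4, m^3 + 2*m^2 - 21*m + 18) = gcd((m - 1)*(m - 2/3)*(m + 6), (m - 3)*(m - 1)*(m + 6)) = m^2 + 5*m - 6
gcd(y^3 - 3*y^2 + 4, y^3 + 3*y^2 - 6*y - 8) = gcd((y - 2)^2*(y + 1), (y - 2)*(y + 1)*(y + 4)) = y^2 - y - 2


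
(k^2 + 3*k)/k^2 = (k + 3)/k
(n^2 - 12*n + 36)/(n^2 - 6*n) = (n - 6)/n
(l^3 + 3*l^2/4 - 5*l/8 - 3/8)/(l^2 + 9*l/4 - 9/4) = (2*l^2 + 3*l + 1)/(2*(l + 3))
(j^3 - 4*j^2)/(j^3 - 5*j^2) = (j - 4)/(j - 5)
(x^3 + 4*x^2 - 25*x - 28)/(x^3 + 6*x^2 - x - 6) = (x^2 + 3*x - 28)/(x^2 + 5*x - 6)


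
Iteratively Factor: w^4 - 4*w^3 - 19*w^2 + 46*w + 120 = (w - 5)*(w^3 + w^2 - 14*w - 24) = (w - 5)*(w + 2)*(w^2 - w - 12) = (w - 5)*(w - 4)*(w + 2)*(w + 3)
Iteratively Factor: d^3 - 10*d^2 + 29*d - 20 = (d - 5)*(d^2 - 5*d + 4) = (d - 5)*(d - 1)*(d - 4)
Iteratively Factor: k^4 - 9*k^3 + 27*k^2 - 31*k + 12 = (k - 1)*(k^3 - 8*k^2 + 19*k - 12) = (k - 4)*(k - 1)*(k^2 - 4*k + 3) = (k - 4)*(k - 3)*(k - 1)*(k - 1)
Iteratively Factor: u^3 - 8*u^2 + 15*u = (u - 5)*(u^2 - 3*u) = u*(u - 5)*(u - 3)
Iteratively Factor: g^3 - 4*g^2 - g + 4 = (g + 1)*(g^2 - 5*g + 4) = (g - 1)*(g + 1)*(g - 4)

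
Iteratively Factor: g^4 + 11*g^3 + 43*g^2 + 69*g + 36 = (g + 3)*(g^3 + 8*g^2 + 19*g + 12) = (g + 3)^2*(g^2 + 5*g + 4) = (g + 3)^2*(g + 4)*(g + 1)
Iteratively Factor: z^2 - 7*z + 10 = (z - 5)*(z - 2)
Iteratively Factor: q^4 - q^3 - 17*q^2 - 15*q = (q - 5)*(q^3 + 4*q^2 + 3*q) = (q - 5)*(q + 1)*(q^2 + 3*q) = (q - 5)*(q + 1)*(q + 3)*(q)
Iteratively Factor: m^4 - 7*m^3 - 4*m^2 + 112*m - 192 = (m - 4)*(m^3 - 3*m^2 - 16*m + 48) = (m - 4)^2*(m^2 + m - 12) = (m - 4)^2*(m - 3)*(m + 4)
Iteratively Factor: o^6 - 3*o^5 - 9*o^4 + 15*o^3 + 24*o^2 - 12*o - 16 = (o + 1)*(o^5 - 4*o^4 - 5*o^3 + 20*o^2 + 4*o - 16) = (o - 2)*(o + 1)*(o^4 - 2*o^3 - 9*o^2 + 2*o + 8) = (o - 4)*(o - 2)*(o + 1)*(o^3 + 2*o^2 - o - 2) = (o - 4)*(o - 2)*(o + 1)*(o + 2)*(o^2 - 1) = (o - 4)*(o - 2)*(o + 1)^2*(o + 2)*(o - 1)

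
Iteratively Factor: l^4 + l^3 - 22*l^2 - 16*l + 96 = (l + 3)*(l^3 - 2*l^2 - 16*l + 32) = (l - 2)*(l + 3)*(l^2 - 16) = (l - 4)*(l - 2)*(l + 3)*(l + 4)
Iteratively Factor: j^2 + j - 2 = (j - 1)*(j + 2)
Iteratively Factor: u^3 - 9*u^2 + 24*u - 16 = (u - 1)*(u^2 - 8*u + 16) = (u - 4)*(u - 1)*(u - 4)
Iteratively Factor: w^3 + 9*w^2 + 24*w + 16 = (w + 4)*(w^2 + 5*w + 4) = (w + 4)^2*(w + 1)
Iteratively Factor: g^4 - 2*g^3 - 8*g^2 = (g)*(g^3 - 2*g^2 - 8*g) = g*(g - 4)*(g^2 + 2*g) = g*(g - 4)*(g + 2)*(g)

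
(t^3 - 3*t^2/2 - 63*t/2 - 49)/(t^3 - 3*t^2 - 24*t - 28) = (t + 7/2)/(t + 2)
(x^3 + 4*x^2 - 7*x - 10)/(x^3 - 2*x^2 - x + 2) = (x + 5)/(x - 1)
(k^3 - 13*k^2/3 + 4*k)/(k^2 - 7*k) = (k^2 - 13*k/3 + 4)/(k - 7)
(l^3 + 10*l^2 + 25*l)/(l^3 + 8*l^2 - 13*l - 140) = l*(l + 5)/(l^2 + 3*l - 28)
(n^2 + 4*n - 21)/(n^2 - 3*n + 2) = (n^2 + 4*n - 21)/(n^2 - 3*n + 2)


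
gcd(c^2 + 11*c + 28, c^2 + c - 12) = c + 4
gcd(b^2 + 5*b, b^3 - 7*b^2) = b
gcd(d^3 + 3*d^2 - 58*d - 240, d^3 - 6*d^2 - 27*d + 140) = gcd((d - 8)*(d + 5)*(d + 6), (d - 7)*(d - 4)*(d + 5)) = d + 5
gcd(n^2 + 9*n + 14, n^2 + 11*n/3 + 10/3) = n + 2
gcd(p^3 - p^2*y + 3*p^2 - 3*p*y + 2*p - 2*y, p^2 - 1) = p + 1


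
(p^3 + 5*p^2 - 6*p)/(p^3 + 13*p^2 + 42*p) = (p - 1)/(p + 7)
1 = 1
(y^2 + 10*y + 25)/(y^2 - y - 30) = (y + 5)/(y - 6)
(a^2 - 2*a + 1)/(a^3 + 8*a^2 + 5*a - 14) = (a - 1)/(a^2 + 9*a + 14)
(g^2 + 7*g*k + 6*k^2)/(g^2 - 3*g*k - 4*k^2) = (g + 6*k)/(g - 4*k)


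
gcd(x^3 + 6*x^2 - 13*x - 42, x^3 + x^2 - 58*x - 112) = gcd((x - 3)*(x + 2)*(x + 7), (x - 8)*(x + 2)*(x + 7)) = x^2 + 9*x + 14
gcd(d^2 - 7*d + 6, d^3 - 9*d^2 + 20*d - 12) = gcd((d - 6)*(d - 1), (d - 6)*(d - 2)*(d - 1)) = d^2 - 7*d + 6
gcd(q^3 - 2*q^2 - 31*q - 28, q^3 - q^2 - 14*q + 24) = q + 4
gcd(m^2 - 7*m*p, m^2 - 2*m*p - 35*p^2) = -m + 7*p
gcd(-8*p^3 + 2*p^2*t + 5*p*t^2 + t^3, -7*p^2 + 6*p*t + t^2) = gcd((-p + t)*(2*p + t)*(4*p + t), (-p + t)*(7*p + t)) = p - t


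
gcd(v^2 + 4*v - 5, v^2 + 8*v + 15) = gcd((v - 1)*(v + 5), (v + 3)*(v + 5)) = v + 5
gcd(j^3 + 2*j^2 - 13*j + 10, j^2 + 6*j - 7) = j - 1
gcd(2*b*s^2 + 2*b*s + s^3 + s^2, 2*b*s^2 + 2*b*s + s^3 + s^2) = 2*b*s^2 + 2*b*s + s^3 + s^2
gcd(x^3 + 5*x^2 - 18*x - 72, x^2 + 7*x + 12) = x + 3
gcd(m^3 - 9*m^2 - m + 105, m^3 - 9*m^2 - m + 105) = m^3 - 9*m^2 - m + 105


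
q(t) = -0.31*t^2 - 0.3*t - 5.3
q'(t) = -0.62*t - 0.3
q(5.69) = -17.04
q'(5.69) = -3.83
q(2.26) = -7.56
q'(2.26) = -1.70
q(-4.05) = -9.17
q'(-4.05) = 2.21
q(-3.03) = -7.24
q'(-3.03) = 1.58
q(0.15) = -5.35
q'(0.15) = -0.39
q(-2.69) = -6.74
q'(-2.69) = 1.37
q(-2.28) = -6.23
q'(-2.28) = 1.11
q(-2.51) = -6.50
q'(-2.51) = 1.26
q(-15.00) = -70.55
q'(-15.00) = 9.00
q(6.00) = -18.26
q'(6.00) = -4.02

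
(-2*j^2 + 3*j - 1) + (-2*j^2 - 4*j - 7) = -4*j^2 - j - 8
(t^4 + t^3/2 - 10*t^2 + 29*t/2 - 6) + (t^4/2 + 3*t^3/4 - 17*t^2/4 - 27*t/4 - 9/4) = 3*t^4/2 + 5*t^3/4 - 57*t^2/4 + 31*t/4 - 33/4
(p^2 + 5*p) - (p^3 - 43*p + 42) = -p^3 + p^2 + 48*p - 42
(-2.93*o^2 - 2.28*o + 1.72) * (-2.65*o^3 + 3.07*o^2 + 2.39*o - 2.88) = 7.7645*o^5 - 2.9531*o^4 - 18.5603*o^3 + 8.2696*o^2 + 10.6772*o - 4.9536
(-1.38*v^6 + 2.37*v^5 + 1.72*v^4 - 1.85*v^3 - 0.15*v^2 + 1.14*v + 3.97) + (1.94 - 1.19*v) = -1.38*v^6 + 2.37*v^5 + 1.72*v^4 - 1.85*v^3 - 0.15*v^2 - 0.05*v + 5.91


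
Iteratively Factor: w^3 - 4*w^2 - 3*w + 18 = (w - 3)*(w^2 - w - 6) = (w - 3)^2*(w + 2)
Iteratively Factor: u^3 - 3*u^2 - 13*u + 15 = (u + 3)*(u^2 - 6*u + 5) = (u - 5)*(u + 3)*(u - 1)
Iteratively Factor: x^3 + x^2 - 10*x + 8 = (x - 1)*(x^2 + 2*x - 8) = (x - 1)*(x + 4)*(x - 2)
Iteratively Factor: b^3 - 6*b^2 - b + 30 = (b - 5)*(b^2 - b - 6) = (b - 5)*(b + 2)*(b - 3)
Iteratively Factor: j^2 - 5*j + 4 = (j - 1)*(j - 4)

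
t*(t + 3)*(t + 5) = t^3 + 8*t^2 + 15*t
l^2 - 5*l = l*(l - 5)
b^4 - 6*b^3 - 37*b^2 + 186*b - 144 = (b - 8)*(b - 3)*(b - 1)*(b + 6)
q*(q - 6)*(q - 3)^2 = q^4 - 12*q^3 + 45*q^2 - 54*q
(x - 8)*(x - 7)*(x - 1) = x^3 - 16*x^2 + 71*x - 56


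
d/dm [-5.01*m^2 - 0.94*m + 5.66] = -10.02*m - 0.94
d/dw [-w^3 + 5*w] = 5 - 3*w^2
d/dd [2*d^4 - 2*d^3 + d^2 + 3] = 2*d*(4*d^2 - 3*d + 1)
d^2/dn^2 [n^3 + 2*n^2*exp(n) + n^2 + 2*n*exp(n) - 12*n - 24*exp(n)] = 2*n^2*exp(n) + 10*n*exp(n) + 6*n - 16*exp(n) + 2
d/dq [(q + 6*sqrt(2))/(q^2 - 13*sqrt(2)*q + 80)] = (-q^2 - 12*sqrt(2)*q + 236)/(q^4 - 26*sqrt(2)*q^3 + 498*q^2 - 2080*sqrt(2)*q + 6400)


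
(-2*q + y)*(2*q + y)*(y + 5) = -4*q^2*y - 20*q^2 + y^3 + 5*y^2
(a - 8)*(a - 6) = a^2 - 14*a + 48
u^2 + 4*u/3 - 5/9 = (u - 1/3)*(u + 5/3)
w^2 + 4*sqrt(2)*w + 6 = (w + sqrt(2))*(w + 3*sqrt(2))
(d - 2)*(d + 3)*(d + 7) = d^3 + 8*d^2 + d - 42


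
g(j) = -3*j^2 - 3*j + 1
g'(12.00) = -75.00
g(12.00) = -467.00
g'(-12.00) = 69.00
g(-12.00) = -395.00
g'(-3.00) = 15.00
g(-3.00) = -17.00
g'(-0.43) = -0.42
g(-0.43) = 1.74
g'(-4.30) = 22.80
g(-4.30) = -41.57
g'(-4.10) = 21.60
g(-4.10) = -37.13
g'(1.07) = -9.42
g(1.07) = -5.64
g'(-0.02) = -2.88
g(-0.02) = 1.06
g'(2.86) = -20.16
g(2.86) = -32.12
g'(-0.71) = 1.26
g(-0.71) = 1.62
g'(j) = -6*j - 3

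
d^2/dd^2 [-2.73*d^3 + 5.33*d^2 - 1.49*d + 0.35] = 10.66 - 16.38*d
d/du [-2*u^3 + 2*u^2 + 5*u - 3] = -6*u^2 + 4*u + 5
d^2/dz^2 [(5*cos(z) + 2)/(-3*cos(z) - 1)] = (3*cos(z)^2 - cos(z) - 6)/(3*cos(z) + 1)^3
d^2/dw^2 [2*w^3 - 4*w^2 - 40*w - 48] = 12*w - 8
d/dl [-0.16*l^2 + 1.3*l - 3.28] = 1.3 - 0.32*l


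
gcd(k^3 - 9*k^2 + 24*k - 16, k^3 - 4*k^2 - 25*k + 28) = k - 1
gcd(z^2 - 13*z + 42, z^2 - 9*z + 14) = z - 7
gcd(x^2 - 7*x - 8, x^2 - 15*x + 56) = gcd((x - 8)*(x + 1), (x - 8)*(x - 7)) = x - 8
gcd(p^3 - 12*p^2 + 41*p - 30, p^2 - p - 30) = p - 6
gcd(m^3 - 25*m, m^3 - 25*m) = m^3 - 25*m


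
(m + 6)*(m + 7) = m^2 + 13*m + 42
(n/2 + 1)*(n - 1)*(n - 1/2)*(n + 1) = n^4/2 + 3*n^3/4 - n^2 - 3*n/4 + 1/2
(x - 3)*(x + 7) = x^2 + 4*x - 21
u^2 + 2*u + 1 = (u + 1)^2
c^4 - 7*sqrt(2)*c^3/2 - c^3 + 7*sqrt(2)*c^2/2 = c^2*(c - 1)*(c - 7*sqrt(2)/2)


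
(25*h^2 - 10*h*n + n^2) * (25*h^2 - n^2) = 625*h^4 - 250*h^3*n + 10*h*n^3 - n^4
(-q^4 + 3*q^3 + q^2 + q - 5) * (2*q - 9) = -2*q^5 + 15*q^4 - 25*q^3 - 7*q^2 - 19*q + 45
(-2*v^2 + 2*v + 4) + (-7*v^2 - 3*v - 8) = -9*v^2 - v - 4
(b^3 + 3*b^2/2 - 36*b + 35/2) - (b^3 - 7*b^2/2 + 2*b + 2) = 5*b^2 - 38*b + 31/2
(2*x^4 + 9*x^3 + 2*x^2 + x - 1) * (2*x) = 4*x^5 + 18*x^4 + 4*x^3 + 2*x^2 - 2*x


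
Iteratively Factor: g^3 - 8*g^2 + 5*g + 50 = (g - 5)*(g^2 - 3*g - 10) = (g - 5)*(g + 2)*(g - 5)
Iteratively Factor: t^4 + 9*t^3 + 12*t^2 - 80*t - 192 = (t - 3)*(t^3 + 12*t^2 + 48*t + 64) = (t - 3)*(t + 4)*(t^2 + 8*t + 16) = (t - 3)*(t + 4)^2*(t + 4)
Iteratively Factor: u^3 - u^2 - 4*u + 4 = (u - 2)*(u^2 + u - 2) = (u - 2)*(u + 2)*(u - 1)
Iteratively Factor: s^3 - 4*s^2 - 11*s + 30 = (s - 5)*(s^2 + s - 6) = (s - 5)*(s - 2)*(s + 3)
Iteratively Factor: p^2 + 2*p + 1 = (p + 1)*(p + 1)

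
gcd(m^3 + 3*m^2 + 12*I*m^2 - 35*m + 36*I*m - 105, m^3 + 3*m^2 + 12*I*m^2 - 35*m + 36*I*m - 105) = m^3 + m^2*(3 + 12*I) + m*(-35 + 36*I) - 105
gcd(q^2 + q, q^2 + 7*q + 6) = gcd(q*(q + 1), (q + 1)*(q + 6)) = q + 1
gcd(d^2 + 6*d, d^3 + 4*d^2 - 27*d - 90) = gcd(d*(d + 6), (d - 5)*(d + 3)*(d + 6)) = d + 6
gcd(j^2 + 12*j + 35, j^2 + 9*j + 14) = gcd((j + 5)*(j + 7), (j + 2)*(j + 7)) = j + 7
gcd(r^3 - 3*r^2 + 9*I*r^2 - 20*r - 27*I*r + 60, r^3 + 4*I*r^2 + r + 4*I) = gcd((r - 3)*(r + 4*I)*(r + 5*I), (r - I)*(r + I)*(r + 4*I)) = r + 4*I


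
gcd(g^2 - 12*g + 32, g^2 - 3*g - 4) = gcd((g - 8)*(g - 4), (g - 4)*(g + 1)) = g - 4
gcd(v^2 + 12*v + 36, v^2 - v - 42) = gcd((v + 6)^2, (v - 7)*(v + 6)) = v + 6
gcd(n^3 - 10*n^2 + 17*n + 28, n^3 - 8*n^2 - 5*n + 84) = n^2 - 11*n + 28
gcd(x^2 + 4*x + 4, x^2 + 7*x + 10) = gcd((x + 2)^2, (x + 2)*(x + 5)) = x + 2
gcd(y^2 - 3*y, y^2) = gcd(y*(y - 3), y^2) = y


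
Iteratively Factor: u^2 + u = (u + 1)*(u)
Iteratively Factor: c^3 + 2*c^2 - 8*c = (c - 2)*(c^2 + 4*c) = (c - 2)*(c + 4)*(c)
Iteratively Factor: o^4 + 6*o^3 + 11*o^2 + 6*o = (o + 2)*(o^3 + 4*o^2 + 3*o) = (o + 1)*(o + 2)*(o^2 + 3*o) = o*(o + 1)*(o + 2)*(o + 3)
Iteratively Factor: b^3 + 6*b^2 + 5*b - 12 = (b + 3)*(b^2 + 3*b - 4) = (b + 3)*(b + 4)*(b - 1)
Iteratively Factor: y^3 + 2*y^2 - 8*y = (y - 2)*(y^2 + 4*y) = y*(y - 2)*(y + 4)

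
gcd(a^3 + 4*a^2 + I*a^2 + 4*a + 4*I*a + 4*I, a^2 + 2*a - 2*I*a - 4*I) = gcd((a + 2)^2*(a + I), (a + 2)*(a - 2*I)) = a + 2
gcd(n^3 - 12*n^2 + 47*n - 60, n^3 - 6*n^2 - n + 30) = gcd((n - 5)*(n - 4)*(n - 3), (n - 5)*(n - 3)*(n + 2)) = n^2 - 8*n + 15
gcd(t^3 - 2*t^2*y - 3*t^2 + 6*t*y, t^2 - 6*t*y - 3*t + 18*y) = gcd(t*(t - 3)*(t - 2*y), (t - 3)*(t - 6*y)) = t - 3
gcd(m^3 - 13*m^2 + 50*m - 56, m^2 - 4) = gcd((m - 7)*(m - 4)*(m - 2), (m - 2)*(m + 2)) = m - 2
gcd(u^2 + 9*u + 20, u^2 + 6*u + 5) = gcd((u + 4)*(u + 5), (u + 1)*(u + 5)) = u + 5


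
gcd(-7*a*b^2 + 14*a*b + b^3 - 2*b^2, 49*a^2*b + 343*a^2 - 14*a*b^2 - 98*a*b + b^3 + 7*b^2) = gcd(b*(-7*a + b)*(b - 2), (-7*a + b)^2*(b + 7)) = 7*a - b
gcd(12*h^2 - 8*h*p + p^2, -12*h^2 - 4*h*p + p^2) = -6*h + p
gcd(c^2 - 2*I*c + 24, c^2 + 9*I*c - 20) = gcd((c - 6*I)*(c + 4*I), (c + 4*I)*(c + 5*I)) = c + 4*I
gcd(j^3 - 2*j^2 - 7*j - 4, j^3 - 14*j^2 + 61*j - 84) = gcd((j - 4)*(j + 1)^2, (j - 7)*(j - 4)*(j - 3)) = j - 4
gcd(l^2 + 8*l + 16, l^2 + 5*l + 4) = l + 4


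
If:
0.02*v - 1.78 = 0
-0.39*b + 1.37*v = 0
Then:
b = 312.64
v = 89.00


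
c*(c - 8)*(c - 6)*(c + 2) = c^4 - 12*c^3 + 20*c^2 + 96*c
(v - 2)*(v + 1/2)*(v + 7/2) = v^3 + 2*v^2 - 25*v/4 - 7/2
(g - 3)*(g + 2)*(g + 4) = g^3 + 3*g^2 - 10*g - 24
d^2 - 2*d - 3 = (d - 3)*(d + 1)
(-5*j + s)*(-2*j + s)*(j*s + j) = 10*j^3*s + 10*j^3 - 7*j^2*s^2 - 7*j^2*s + j*s^3 + j*s^2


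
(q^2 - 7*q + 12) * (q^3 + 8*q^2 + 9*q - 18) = q^5 + q^4 - 35*q^3 + 15*q^2 + 234*q - 216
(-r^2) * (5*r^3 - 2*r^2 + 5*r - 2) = -5*r^5 + 2*r^4 - 5*r^3 + 2*r^2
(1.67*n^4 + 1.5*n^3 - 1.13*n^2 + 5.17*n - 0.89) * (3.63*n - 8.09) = 6.0621*n^5 - 8.0653*n^4 - 16.2369*n^3 + 27.9088*n^2 - 45.056*n + 7.2001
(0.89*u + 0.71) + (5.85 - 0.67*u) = 0.22*u + 6.56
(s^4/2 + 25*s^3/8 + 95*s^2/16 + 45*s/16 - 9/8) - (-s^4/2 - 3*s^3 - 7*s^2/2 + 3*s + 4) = s^4 + 49*s^3/8 + 151*s^2/16 - 3*s/16 - 41/8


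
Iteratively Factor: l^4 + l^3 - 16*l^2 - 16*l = (l + 4)*(l^3 - 3*l^2 - 4*l) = (l + 1)*(l + 4)*(l^2 - 4*l) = l*(l + 1)*(l + 4)*(l - 4)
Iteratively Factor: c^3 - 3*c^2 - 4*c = (c - 4)*(c^2 + c) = (c - 4)*(c + 1)*(c)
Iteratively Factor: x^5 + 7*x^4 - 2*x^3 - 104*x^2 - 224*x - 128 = (x + 4)*(x^4 + 3*x^3 - 14*x^2 - 48*x - 32) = (x + 4)^2*(x^3 - x^2 - 10*x - 8) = (x - 4)*(x + 4)^2*(x^2 + 3*x + 2) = (x - 4)*(x + 1)*(x + 4)^2*(x + 2)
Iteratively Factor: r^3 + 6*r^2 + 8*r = (r)*(r^2 + 6*r + 8) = r*(r + 2)*(r + 4)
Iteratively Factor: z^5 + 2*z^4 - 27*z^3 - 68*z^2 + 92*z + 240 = (z + 4)*(z^4 - 2*z^3 - 19*z^2 + 8*z + 60) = (z - 2)*(z + 4)*(z^3 - 19*z - 30) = (z - 2)*(z + 2)*(z + 4)*(z^2 - 2*z - 15) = (z - 5)*(z - 2)*(z + 2)*(z + 4)*(z + 3)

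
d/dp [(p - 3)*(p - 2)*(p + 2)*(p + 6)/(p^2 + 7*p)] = 2*(p^5 + 12*p^4 + 21*p^3 - 71*p^2 - 72*p - 252)/(p^2*(p^2 + 14*p + 49))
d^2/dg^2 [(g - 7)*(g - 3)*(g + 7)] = 6*g - 6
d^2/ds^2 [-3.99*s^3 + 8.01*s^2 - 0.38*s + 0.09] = 16.02 - 23.94*s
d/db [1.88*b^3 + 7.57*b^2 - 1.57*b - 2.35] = 5.64*b^2 + 15.14*b - 1.57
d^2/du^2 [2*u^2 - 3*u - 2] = 4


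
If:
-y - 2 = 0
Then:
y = -2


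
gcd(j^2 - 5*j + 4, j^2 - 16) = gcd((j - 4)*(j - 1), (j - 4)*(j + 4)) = j - 4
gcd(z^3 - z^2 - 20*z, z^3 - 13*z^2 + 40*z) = z^2 - 5*z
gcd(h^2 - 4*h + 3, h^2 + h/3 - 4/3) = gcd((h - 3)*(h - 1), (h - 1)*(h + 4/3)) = h - 1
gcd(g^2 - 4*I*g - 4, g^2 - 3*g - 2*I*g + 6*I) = g - 2*I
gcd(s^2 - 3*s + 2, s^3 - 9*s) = 1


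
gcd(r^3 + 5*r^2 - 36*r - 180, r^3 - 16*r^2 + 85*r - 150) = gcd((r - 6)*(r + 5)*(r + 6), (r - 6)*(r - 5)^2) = r - 6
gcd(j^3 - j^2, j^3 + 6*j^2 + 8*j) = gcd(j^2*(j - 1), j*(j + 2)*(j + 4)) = j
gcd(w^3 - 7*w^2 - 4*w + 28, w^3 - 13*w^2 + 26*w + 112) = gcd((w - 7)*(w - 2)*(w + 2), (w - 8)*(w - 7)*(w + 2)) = w^2 - 5*w - 14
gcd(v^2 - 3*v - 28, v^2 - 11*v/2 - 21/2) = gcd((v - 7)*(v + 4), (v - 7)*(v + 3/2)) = v - 7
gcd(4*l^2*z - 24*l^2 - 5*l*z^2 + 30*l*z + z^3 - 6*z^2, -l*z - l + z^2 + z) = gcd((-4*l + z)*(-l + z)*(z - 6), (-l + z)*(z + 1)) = -l + z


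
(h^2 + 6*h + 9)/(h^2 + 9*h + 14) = (h^2 + 6*h + 9)/(h^2 + 9*h + 14)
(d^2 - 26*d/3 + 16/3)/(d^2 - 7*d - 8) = (d - 2/3)/(d + 1)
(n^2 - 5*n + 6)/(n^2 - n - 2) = (n - 3)/(n + 1)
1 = 1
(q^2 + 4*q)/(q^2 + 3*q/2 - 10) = 2*q/(2*q - 5)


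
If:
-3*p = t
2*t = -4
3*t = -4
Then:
No Solution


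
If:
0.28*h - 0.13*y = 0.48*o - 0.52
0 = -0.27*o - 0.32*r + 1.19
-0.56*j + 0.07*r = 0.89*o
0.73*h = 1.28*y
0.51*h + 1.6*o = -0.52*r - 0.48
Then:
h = -3.64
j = 1.28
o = -0.48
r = 4.12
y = -2.08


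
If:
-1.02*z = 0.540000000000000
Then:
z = -0.53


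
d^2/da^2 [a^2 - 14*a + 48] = 2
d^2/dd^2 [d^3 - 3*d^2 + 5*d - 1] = 6*d - 6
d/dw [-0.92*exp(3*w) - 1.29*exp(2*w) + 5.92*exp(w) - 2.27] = (-2.76*exp(2*w) - 2.58*exp(w) + 5.92)*exp(w)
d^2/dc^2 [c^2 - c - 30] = 2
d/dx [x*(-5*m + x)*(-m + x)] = 5*m^2 - 12*m*x + 3*x^2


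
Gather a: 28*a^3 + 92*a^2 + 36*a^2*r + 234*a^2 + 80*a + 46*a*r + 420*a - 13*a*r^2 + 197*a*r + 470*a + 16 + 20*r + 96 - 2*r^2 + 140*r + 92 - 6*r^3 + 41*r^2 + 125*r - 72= 28*a^3 + a^2*(36*r + 326) + a*(-13*r^2 + 243*r + 970) - 6*r^3 + 39*r^2 + 285*r + 132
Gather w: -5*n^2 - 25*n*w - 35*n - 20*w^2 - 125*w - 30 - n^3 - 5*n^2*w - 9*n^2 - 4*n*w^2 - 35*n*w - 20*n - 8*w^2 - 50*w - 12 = -n^3 - 14*n^2 - 55*n + w^2*(-4*n - 28) + w*(-5*n^2 - 60*n - 175) - 42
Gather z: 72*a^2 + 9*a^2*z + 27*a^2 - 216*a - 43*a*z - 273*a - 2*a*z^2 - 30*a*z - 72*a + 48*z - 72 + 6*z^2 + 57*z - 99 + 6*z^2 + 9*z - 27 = 99*a^2 - 561*a + z^2*(12 - 2*a) + z*(9*a^2 - 73*a + 114) - 198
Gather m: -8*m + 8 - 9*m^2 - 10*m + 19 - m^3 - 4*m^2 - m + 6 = -m^3 - 13*m^2 - 19*m + 33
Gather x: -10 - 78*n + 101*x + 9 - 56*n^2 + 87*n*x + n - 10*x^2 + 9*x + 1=-56*n^2 - 77*n - 10*x^2 + x*(87*n + 110)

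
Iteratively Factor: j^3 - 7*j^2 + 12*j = (j - 4)*(j^2 - 3*j) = (j - 4)*(j - 3)*(j)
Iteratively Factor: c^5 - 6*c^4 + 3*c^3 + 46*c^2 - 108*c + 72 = (c - 2)*(c^4 - 4*c^3 - 5*c^2 + 36*c - 36) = (c - 2)^2*(c^3 - 2*c^2 - 9*c + 18) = (c - 2)^3*(c^2 - 9) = (c - 3)*(c - 2)^3*(c + 3)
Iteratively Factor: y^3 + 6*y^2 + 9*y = (y + 3)*(y^2 + 3*y) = (y + 3)^2*(y)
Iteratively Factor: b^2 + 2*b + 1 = (b + 1)*(b + 1)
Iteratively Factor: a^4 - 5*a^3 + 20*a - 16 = (a + 2)*(a^3 - 7*a^2 + 14*a - 8) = (a - 4)*(a + 2)*(a^2 - 3*a + 2) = (a - 4)*(a - 2)*(a + 2)*(a - 1)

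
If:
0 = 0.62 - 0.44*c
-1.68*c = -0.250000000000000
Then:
No Solution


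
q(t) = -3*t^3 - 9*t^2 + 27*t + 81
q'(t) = -9*t^2 - 18*t + 27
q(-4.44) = 46.28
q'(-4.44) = -70.50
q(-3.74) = 11.07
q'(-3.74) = -31.57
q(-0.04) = 79.91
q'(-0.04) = 27.71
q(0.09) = 83.35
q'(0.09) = 25.31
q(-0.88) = 52.31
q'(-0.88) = 35.87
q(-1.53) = 29.37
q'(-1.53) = 33.47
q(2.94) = 6.35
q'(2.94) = -103.71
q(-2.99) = 0.00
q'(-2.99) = 0.36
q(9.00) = -2592.00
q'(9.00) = -864.00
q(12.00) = -6075.00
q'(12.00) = -1485.00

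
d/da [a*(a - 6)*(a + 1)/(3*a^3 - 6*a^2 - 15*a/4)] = 4*(12*a^2 + 38*a - 23)/(3*(16*a^4 - 64*a^3 + 24*a^2 + 80*a + 25))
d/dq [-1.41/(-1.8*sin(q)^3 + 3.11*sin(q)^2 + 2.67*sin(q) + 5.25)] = (-7.614*sin(q)^2 + 8.7702*sin(q) + 3.7647)*cos(q)/(-1.8*sin(q)^3 + 3.11*sin(q)^2 + 2.67*sin(q) + 5.25)^2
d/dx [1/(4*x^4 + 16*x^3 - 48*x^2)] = (-x^2 - 3*x + 6)/(x^3*(x^2 + 4*x - 12)^2)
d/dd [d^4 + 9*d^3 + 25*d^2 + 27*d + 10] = 4*d^3 + 27*d^2 + 50*d + 27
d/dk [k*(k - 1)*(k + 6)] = 3*k^2 + 10*k - 6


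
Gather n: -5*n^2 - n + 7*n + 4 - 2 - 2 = -5*n^2 + 6*n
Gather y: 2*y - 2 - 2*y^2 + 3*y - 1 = -2*y^2 + 5*y - 3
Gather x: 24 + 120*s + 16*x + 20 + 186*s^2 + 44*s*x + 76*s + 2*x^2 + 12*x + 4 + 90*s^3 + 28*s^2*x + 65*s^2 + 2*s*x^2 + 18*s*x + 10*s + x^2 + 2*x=90*s^3 + 251*s^2 + 206*s + x^2*(2*s + 3) + x*(28*s^2 + 62*s + 30) + 48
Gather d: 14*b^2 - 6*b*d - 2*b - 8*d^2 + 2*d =14*b^2 - 2*b - 8*d^2 + d*(2 - 6*b)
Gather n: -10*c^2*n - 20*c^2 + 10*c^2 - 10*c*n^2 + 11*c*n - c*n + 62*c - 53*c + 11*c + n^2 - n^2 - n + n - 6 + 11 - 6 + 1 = -10*c^2 - 10*c*n^2 + 20*c + n*(-10*c^2 + 10*c)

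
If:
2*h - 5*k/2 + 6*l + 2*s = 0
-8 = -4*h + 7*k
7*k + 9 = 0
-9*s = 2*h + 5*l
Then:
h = -1/4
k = -9/7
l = -89/154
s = 29/77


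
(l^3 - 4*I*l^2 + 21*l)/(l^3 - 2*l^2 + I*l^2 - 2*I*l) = (l^2 - 4*I*l + 21)/(l^2 + l*(-2 + I) - 2*I)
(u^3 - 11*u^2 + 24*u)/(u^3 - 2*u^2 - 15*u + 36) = u*(u - 8)/(u^2 + u - 12)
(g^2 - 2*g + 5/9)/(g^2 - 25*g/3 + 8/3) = (g - 5/3)/(g - 8)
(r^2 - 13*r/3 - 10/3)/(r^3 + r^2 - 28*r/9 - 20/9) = 3*(r - 5)/(3*r^2 + r - 10)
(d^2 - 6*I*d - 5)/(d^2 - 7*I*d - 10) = (d - I)/(d - 2*I)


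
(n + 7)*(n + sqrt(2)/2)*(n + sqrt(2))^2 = n^4 + 5*sqrt(2)*n^3/2 + 7*n^3 + 4*n^2 + 35*sqrt(2)*n^2/2 + sqrt(2)*n + 28*n + 7*sqrt(2)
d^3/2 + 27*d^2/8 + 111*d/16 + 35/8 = (d/2 + 1)*(d + 5/4)*(d + 7/2)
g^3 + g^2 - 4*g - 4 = (g - 2)*(g + 1)*(g + 2)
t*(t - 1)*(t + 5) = t^3 + 4*t^2 - 5*t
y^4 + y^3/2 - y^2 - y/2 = y*(y - 1)*(y + 1/2)*(y + 1)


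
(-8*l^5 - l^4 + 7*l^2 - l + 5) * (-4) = 32*l^5 + 4*l^4 - 28*l^2 + 4*l - 20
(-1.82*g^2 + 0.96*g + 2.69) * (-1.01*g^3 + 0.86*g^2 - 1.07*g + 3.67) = 1.8382*g^5 - 2.5348*g^4 + 0.0561000000000005*g^3 - 5.3932*g^2 + 0.644899999999999*g + 9.8723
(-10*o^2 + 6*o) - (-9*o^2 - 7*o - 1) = -o^2 + 13*o + 1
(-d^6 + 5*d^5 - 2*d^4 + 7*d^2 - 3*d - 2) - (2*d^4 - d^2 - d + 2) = -d^6 + 5*d^5 - 4*d^4 + 8*d^2 - 2*d - 4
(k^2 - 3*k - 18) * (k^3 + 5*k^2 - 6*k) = k^5 + 2*k^4 - 39*k^3 - 72*k^2 + 108*k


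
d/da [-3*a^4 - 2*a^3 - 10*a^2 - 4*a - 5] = -12*a^3 - 6*a^2 - 20*a - 4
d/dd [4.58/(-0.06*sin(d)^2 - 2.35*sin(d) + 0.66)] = (0.5496*sin(d) + 10.763)*cos(d)/(0.06*sin(d)^2 + 2.35*sin(d) - 0.66)^2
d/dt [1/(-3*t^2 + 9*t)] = (2*t - 3)/(3*t^2*(t - 3)^2)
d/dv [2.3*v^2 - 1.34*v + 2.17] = 4.6*v - 1.34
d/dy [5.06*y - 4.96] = 5.06000000000000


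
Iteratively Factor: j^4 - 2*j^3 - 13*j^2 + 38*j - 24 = (j - 2)*(j^3 - 13*j + 12) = (j - 2)*(j + 4)*(j^2 - 4*j + 3) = (j - 2)*(j - 1)*(j + 4)*(j - 3)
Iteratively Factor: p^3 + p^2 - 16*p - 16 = (p - 4)*(p^2 + 5*p + 4) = (p - 4)*(p + 1)*(p + 4)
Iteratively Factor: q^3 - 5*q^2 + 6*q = (q - 2)*(q^2 - 3*q) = q*(q - 2)*(q - 3)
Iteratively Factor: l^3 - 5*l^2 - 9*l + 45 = (l - 5)*(l^2 - 9) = (l - 5)*(l + 3)*(l - 3)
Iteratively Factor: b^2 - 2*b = (b)*(b - 2)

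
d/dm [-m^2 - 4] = -2*m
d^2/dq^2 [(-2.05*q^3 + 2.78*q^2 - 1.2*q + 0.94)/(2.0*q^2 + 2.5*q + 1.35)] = (-2.8421709430404e-14*q^4 - 51.955*q^3 - 63.9885*q^2 + 25.22325*q + 24.9071)/(8.0*q^6 + 30.0*q^5 + 53.7*q^4 + 56.125*q^3 + 36.2475*q^2 + 13.66875*q + 2.460375)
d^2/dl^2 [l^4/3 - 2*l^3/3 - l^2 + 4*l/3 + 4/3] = 4*l^2 - 4*l - 2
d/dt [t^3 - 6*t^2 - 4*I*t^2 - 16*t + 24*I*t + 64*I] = 3*t^2 - 12*t - 8*I*t - 16 + 24*I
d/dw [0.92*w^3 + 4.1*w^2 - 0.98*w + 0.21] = 2.76*w^2 + 8.2*w - 0.98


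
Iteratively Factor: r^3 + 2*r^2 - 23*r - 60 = (r + 3)*(r^2 - r - 20) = (r + 3)*(r + 4)*(r - 5)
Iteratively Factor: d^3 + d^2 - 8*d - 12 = (d + 2)*(d^2 - d - 6) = (d - 3)*(d + 2)*(d + 2)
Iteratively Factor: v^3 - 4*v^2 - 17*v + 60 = (v - 5)*(v^2 + v - 12) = (v - 5)*(v + 4)*(v - 3)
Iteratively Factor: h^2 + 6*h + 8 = (h + 2)*(h + 4)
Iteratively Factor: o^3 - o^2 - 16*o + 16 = (o - 1)*(o^2 - 16) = (o - 1)*(o + 4)*(o - 4)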